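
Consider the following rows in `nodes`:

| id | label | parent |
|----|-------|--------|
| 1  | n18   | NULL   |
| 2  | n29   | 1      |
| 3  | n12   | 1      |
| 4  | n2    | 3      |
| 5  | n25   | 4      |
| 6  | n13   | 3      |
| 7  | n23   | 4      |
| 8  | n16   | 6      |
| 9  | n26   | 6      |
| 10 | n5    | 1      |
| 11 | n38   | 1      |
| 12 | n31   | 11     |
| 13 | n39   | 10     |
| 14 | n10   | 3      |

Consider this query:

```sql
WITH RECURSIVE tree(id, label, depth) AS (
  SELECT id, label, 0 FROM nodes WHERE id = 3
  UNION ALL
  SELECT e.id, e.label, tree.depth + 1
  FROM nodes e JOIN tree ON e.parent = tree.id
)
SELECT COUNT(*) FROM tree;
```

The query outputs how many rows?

Base: id=3 (n12) at depth 0.
Iteration 1: rows with parent in {3} -> n2 (id 4, depth 1), n13 (id 6, depth 1), n10 (id 14, depth 1).
Iteration 2: rows with parent in {4,6,14} -> n25 (id 5, depth 2), n23 (id 7, depth 2), n16 (id 8, depth 2), n26 (id 9, depth 2).
Iteration 3: no rows with parent in {5,7,8,9}; recursion stops.
Total rows emitted: 8.

8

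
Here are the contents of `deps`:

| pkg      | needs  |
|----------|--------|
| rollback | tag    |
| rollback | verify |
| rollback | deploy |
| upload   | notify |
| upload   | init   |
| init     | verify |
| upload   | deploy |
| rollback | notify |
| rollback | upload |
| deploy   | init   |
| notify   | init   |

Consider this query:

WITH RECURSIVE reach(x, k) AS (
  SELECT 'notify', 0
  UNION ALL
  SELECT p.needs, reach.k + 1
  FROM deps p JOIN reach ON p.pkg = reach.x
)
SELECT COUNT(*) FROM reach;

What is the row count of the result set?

3

Base: (notify, k=0).
Iteration 1: edges from {notify} -> (init, k=1).
Iteration 2: edges from {init} -> (verify, k=2).
Iteration 3: no outgoing edges from {verify}; recursion stops.
Total rows emitted: 3.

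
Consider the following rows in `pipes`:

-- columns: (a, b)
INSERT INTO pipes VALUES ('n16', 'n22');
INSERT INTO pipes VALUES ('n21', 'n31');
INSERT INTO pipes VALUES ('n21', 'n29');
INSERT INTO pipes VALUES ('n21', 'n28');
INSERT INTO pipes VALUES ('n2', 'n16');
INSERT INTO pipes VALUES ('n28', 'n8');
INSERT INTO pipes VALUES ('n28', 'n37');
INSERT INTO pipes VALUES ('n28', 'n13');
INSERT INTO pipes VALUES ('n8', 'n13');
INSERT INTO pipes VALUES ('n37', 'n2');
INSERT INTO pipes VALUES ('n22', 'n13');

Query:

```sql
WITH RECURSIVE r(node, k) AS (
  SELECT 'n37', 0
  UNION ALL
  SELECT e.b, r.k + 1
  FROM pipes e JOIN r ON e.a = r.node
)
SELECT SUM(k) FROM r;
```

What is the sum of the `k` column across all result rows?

Base: (n37, k=0).
Iteration 1: edges from {n37} -> (n2, k=1).
Iteration 2: edges from {n2} -> (n16, k=2).
Iteration 3: edges from {n16} -> (n22, k=3).
Iteration 4: edges from {n22} -> (n13, k=4).
Iteration 5: no outgoing edges from {n13}; recursion stops.
SUM(k) = 0 + 1 + 2 + 3 + 4 = 10.

10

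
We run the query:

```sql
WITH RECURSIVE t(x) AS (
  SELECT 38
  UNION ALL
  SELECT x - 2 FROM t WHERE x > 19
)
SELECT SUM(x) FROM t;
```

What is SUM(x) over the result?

Base: x=38.
Iteration 1: 38 > 19 holds -> x = 38 - 2 = 36.
Iteration 2: 36 > 19 holds -> x = 36 - 2 = 34.
Iteration 3: 34 > 19 holds -> x = 34 - 2 = 32.
Iteration 4: 32 > 19 holds -> x = 32 - 2 = 30.
Iteration 5: 30 > 19 holds -> x = 30 - 2 = 28.
Iteration 6: 28 > 19 holds -> x = 28 - 2 = 26.
Iteration 7: 26 > 19 holds -> x = 26 - 2 = 24.
Iteration 8: 24 > 19 holds -> x = 24 - 2 = 22.
Iteration 9: 22 > 19 holds -> x = 22 - 2 = 20.
Iteration 10: 20 > 19 holds -> x = 20 - 2 = 18.
Iteration 11: 18 > 19 fails; recursion stops.
SUM(x) = 38 + 36 + 34 + 32 + 30 + 28 + 26 + 24 + 22 + 20 + 18 = 308.

308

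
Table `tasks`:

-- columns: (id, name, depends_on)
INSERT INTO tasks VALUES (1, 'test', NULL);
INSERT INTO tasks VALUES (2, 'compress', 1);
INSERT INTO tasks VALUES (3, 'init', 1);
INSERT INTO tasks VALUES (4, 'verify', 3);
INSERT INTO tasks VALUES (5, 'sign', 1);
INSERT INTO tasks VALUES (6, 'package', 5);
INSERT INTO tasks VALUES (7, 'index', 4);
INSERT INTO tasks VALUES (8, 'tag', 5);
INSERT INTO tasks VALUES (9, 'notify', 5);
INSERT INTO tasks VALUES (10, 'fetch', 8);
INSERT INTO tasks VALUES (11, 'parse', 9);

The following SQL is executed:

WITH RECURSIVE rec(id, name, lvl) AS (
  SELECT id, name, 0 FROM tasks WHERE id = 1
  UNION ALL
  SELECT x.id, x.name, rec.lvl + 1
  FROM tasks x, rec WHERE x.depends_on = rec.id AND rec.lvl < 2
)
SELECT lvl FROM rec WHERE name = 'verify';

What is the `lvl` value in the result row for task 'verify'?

Base: id=1 (test) at lvl 0.
Iteration 1: rows with depends_on in {1} -> compress (id 2, lvl 1), init (id 3, lvl 1), sign (id 5, lvl 1).
Iteration 2: rows with depends_on in {2,3,5} -> verify (id 4, lvl 2), package (id 6, lvl 2), tag (id 8, lvl 2), notify (id 9, lvl 2).
Iteration 3: lvl < 2 fails for all current rows; recursion stops.

2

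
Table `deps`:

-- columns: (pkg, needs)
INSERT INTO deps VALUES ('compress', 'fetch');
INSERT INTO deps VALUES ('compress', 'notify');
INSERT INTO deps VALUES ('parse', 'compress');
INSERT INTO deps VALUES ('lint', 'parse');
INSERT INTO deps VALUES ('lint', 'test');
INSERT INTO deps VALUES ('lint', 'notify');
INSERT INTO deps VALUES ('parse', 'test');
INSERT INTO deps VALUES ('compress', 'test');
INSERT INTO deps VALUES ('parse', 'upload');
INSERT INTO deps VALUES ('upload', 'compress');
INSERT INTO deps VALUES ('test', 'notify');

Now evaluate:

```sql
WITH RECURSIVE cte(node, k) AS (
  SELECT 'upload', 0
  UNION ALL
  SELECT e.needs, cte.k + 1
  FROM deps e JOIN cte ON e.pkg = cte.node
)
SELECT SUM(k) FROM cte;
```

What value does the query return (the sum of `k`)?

Base: (upload, k=0).
Iteration 1: edges from {upload} -> (compress, k=1).
Iteration 2: edges from {compress} -> (fetch, k=2), (notify, k=2), (test, k=2).
Iteration 3: edges from {fetch,notify,test} -> (notify, k=3).
Iteration 4: no outgoing edges from {notify}; recursion stops.
SUM(k) = 0 + 1 + 2 + 2 + 2 + 3 = 10.

10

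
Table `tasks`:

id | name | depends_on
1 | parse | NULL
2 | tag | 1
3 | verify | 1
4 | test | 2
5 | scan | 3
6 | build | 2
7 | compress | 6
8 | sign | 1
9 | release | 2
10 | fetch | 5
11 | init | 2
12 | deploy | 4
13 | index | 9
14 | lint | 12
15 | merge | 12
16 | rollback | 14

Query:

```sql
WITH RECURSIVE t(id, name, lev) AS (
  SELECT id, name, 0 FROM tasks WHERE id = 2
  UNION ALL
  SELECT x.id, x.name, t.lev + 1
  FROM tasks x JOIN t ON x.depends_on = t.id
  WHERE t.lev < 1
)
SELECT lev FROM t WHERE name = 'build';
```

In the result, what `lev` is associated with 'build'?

Base: id=2 (tag) at lev 0.
Iteration 1: rows with depends_on in {2} -> test (id 4, lev 1), build (id 6, lev 1), release (id 9, lev 1), init (id 11, lev 1).
Iteration 2: lev < 1 fails for all current rows; recursion stops.

1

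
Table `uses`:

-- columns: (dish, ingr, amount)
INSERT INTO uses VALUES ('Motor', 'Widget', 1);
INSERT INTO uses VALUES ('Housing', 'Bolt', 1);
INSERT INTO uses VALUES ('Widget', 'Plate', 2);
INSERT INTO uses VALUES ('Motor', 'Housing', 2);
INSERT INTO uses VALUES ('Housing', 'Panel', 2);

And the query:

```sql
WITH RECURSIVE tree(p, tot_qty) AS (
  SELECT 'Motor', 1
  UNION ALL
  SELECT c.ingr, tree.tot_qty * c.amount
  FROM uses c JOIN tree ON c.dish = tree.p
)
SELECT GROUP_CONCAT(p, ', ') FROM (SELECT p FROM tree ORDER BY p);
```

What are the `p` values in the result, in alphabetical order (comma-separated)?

Base: (Motor, tot_qty=1).
Iteration 1: components of {Motor} -> Housing = 1*2 = 2, Widget = 1*1 = 1.
Iteration 2: components of {Housing,Widget} -> Bolt = 2*1 = 2, Panel = 2*2 = 4, Plate = 1*2 = 2.
Iteration 3: no further components; recursion stops.

Bolt, Housing, Motor, Panel, Plate, Widget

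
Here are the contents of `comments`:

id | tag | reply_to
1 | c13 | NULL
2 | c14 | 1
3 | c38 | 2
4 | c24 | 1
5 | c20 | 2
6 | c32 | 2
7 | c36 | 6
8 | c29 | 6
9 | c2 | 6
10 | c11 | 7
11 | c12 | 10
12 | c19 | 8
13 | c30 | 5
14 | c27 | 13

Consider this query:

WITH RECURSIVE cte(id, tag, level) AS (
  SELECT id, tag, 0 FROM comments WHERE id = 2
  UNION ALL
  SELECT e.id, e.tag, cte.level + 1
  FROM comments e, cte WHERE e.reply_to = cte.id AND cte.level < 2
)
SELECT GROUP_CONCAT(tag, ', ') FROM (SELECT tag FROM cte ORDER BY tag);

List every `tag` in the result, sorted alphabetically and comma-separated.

c14, c2, c20, c29, c30, c32, c36, c38

Base: id=2 (c14) at level 0.
Iteration 1: rows with reply_to in {2} -> c38 (id 3, level 1), c20 (id 5, level 1), c32 (id 6, level 1).
Iteration 2: rows with reply_to in {3,5,6} -> c36 (id 7, level 2), c29 (id 8, level 2), c2 (id 9, level 2), c30 (id 13, level 2).
Iteration 3: level < 2 fails for all current rows; recursion stops.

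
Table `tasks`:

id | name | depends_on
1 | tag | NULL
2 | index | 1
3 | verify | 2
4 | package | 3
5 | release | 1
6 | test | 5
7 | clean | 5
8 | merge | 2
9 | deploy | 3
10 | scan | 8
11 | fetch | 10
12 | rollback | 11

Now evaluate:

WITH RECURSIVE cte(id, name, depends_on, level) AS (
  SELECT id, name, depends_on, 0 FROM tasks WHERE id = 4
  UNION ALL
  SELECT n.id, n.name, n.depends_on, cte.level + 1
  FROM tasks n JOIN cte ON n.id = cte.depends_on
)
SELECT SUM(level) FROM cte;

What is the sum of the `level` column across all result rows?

6

Base: id=4 (package), depends_on=3, level 0.
Iteration 1: join on id=3 -> verify (id 3, depends_on=2, level 1).
Iteration 2: join on id=2 -> index (id 2, depends_on=1, level 2).
Iteration 3: join on id=1 -> tag (id 1, depends_on=NULL, level 3).
Iteration 4: depends_on is NULL; no match; recursion stops.
SUM(level) = 0 + 1 + 2 + 3 = 6.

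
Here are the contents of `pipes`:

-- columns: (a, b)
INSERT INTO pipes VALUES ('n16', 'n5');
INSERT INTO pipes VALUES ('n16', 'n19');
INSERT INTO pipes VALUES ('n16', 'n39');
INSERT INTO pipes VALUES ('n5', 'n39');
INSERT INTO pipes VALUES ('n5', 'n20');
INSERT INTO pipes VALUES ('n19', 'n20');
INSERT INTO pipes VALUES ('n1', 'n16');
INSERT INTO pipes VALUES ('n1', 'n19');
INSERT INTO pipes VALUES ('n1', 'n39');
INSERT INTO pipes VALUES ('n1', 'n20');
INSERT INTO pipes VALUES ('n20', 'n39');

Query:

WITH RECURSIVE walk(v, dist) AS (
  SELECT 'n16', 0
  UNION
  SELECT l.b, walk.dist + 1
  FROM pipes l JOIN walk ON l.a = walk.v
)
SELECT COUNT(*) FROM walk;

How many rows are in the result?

Base: (n16, dist=0).
Iteration 1: edges from {n16} -> (n19, dist=1), (n39, dist=1), (n5, dist=1).
Iteration 2: edges from {n19,n39,n5} -> (n20, dist=2), (n39, dist=2). [UNION drops 1 duplicate row(s)]
Iteration 3: edges from {n20,n39} -> (n39, dist=3).
Iteration 4: no outgoing edges from {n39}; recursion stops.
Total rows emitted: 7.

7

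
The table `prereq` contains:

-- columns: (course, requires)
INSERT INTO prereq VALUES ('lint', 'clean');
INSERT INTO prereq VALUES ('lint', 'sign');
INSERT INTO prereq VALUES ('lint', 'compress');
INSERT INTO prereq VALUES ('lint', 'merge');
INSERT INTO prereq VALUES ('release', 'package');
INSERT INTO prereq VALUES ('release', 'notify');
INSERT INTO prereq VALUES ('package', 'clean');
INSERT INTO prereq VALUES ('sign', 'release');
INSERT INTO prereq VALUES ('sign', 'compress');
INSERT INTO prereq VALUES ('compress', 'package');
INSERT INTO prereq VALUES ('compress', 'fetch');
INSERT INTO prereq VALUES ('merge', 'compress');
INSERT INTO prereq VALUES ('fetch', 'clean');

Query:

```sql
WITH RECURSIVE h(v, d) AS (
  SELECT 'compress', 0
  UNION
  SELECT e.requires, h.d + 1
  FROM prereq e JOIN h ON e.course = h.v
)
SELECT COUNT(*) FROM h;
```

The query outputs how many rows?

4

Base: (compress, d=0).
Iteration 1: edges from {compress} -> (fetch, d=1), (package, d=1).
Iteration 2: edges from {fetch,package} -> (clean, d=2). [UNION drops 1 duplicate row(s)]
Iteration 3: no outgoing edges from {clean}; recursion stops.
Total rows emitted: 4.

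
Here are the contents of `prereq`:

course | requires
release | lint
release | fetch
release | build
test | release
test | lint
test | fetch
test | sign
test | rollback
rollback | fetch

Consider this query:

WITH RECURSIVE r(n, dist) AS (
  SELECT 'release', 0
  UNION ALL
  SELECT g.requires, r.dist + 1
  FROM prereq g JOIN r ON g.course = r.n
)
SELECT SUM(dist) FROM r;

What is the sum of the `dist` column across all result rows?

Base: (release, dist=0).
Iteration 1: edges from {release} -> (build, dist=1), (fetch, dist=1), (lint, dist=1).
Iteration 2: no outgoing edges from {build,fetch,lint}; recursion stops.
SUM(dist) = 0 + 1 + 1 + 1 = 3.

3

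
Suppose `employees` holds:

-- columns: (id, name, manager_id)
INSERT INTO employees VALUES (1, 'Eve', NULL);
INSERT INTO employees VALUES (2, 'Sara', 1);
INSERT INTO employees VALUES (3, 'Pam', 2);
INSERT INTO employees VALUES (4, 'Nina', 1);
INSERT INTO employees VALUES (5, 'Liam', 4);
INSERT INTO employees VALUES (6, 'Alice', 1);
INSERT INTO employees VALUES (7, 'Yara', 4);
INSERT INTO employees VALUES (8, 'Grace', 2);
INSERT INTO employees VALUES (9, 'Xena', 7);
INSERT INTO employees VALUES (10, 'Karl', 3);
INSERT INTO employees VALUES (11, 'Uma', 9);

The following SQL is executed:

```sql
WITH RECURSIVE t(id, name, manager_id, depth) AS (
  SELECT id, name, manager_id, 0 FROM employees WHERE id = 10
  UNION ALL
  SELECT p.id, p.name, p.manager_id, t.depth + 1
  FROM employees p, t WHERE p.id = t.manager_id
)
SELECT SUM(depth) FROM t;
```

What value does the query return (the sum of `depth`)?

6

Base: id=10 (Karl), manager_id=3, depth 0.
Iteration 1: join on id=3 -> Pam (id 3, manager_id=2, depth 1).
Iteration 2: join on id=2 -> Sara (id 2, manager_id=1, depth 2).
Iteration 3: join on id=1 -> Eve (id 1, manager_id=NULL, depth 3).
Iteration 4: manager_id is NULL; no match; recursion stops.
SUM(depth) = 0 + 1 + 2 + 3 = 6.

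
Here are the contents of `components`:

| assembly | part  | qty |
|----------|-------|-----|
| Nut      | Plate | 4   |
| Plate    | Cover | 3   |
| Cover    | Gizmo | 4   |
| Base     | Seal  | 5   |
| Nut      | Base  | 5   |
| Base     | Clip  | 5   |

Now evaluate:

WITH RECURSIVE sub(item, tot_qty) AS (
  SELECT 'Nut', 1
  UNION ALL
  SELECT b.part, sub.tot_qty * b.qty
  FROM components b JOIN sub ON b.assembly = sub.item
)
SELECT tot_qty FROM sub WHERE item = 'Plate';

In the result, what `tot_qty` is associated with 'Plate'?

Base: (Nut, tot_qty=1).
Iteration 1: components of {Nut} -> Base = 1*5 = 5, Plate = 1*4 = 4.
Iteration 2: components of {Base,Plate} -> Clip = 5*5 = 25, Cover = 4*3 = 12, Seal = 5*5 = 25.
Iteration 3: components of {Clip,Cover,Seal} -> Gizmo = 12*4 = 48.
Iteration 4: no further components; recursion stops.

4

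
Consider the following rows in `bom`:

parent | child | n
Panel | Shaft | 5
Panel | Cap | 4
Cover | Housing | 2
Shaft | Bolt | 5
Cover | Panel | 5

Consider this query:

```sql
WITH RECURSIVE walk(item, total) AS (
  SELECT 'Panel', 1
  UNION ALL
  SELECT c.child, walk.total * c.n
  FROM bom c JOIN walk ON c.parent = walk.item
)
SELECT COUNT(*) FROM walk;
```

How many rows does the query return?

Base: (Panel, total=1).
Iteration 1: components of {Panel} -> Cap = 1*4 = 4, Shaft = 1*5 = 5.
Iteration 2: components of {Cap,Shaft} -> Bolt = 5*5 = 25.
Iteration 3: no further components; recursion stops.
Total rows emitted: 4.

4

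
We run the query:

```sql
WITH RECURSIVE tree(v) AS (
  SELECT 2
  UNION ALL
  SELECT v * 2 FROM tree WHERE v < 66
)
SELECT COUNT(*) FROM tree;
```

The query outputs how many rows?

7

Base: v=2.
Iteration 1: 2 < 66 holds -> v = 2 * 2 = 4.
Iteration 2: 4 < 66 holds -> v = 4 * 2 = 8.
Iteration 3: 8 < 66 holds -> v = 8 * 2 = 16.
Iteration 4: 16 < 66 holds -> v = 16 * 2 = 32.
Iteration 5: 32 < 66 holds -> v = 32 * 2 = 64.
Iteration 6: 64 < 66 holds -> v = 64 * 2 = 128.
Iteration 7: 128 < 66 fails; recursion stops.
Total rows emitted: 7.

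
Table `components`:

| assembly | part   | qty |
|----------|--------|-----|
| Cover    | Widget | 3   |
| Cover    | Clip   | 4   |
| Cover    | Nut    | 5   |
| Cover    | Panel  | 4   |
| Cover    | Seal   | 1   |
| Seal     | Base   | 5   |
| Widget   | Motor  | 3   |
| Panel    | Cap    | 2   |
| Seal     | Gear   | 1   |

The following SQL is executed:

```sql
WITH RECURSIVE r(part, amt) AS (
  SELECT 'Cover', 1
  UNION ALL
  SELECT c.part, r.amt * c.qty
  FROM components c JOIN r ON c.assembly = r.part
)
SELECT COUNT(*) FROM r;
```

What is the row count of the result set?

10

Base: (Cover, amt=1).
Iteration 1: components of {Cover} -> Clip = 1*4 = 4, Nut = 1*5 = 5, Panel = 1*4 = 4, Seal = 1*1 = 1, Widget = 1*3 = 3.
Iteration 2: components of {Clip,Nut,Panel,Seal,Widget} -> Base = 1*5 = 5, Cap = 4*2 = 8, Gear = 1*1 = 1, Motor = 3*3 = 9.
Iteration 3: no further components; recursion stops.
Total rows emitted: 10.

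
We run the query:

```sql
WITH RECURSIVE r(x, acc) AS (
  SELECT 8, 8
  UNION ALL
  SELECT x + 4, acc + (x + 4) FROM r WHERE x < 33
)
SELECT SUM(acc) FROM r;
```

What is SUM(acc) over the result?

Base: x=8, acc=8.
Iteration 1: 8 < 33 holds -> x = 8 + 4 = 12, acc = 8 + 12 = 20.
Iteration 2: 12 < 33 holds -> x = 12 + 4 = 16, acc = 20 + 16 = 36.
Iteration 3: 16 < 33 holds -> x = 16 + 4 = 20, acc = 36 + 20 = 56.
Iteration 4: 20 < 33 holds -> x = 20 + 4 = 24, acc = 56 + 24 = 80.
Iteration 5: 24 < 33 holds -> x = 24 + 4 = 28, acc = 80 + 28 = 108.
Iteration 6: 28 < 33 holds -> x = 28 + 4 = 32, acc = 108 + 32 = 140.
Iteration 7: 32 < 33 holds -> x = 32 + 4 = 36, acc = 140 + 36 = 176.
Iteration 8: 36 < 33 fails; recursion stops.
SUM(acc) = 8 + 20 + 36 + 56 + 80 + 108 + 140 + 176 = 624.

624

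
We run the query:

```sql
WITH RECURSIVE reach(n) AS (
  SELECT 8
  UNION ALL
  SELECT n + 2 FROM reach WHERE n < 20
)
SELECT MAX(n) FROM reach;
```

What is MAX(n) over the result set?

Base: n=8.
Iteration 1: 8 < 20 holds -> n = 8 + 2 = 10.
Iteration 2: 10 < 20 holds -> n = 10 + 2 = 12.
Iteration 3: 12 < 20 holds -> n = 12 + 2 = 14.
Iteration 4: 14 < 20 holds -> n = 14 + 2 = 16.
Iteration 5: 16 < 20 holds -> n = 16 + 2 = 18.
Iteration 6: 18 < 20 holds -> n = 18 + 2 = 20.
Iteration 7: 20 < 20 fails; recursion stops.
n values: 8, 10, 12, 14, 16, 18, 20; the maximum is 20.

20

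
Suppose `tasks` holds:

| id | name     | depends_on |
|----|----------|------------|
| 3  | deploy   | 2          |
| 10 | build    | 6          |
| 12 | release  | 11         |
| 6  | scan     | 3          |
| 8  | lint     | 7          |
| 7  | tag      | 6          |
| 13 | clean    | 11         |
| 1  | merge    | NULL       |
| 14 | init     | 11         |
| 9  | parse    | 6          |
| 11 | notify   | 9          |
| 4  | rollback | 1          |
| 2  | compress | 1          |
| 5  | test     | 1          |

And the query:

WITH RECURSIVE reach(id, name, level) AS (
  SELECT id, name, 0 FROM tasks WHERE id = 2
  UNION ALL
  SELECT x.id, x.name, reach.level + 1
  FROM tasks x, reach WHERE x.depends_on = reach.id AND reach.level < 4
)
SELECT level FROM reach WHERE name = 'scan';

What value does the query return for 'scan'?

2

Base: id=2 (compress) at level 0.
Iteration 1: rows with depends_on in {2} -> deploy (id 3, level 1).
Iteration 2: rows with depends_on in {3} -> scan (id 6, level 2).
Iteration 3: rows with depends_on in {6} -> tag (id 7, level 3), parse (id 9, level 3), build (id 10, level 3).
Iteration 4: rows with depends_on in {7,9,10} -> lint (id 8, level 4), notify (id 11, level 4).
Iteration 5: level < 4 fails for all current rows; recursion stops.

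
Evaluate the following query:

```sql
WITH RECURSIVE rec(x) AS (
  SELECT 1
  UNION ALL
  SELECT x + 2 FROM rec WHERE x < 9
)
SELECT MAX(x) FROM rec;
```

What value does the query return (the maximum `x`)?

Base: x=1.
Iteration 1: 1 < 9 holds -> x = 1 + 2 = 3.
Iteration 2: 3 < 9 holds -> x = 3 + 2 = 5.
Iteration 3: 5 < 9 holds -> x = 5 + 2 = 7.
Iteration 4: 7 < 9 holds -> x = 7 + 2 = 9.
Iteration 5: 9 < 9 fails; recursion stops.
x values: 1, 3, 5, 7, 9; the maximum is 9.

9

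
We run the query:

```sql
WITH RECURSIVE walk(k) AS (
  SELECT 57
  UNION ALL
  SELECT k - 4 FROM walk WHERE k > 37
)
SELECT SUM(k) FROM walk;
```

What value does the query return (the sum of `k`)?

Base: k=57.
Iteration 1: 57 > 37 holds -> k = 57 - 4 = 53.
Iteration 2: 53 > 37 holds -> k = 53 - 4 = 49.
Iteration 3: 49 > 37 holds -> k = 49 - 4 = 45.
Iteration 4: 45 > 37 holds -> k = 45 - 4 = 41.
Iteration 5: 41 > 37 holds -> k = 41 - 4 = 37.
Iteration 6: 37 > 37 fails; recursion stops.
SUM(k) = 57 + 53 + 49 + 45 + 41 + 37 = 282.

282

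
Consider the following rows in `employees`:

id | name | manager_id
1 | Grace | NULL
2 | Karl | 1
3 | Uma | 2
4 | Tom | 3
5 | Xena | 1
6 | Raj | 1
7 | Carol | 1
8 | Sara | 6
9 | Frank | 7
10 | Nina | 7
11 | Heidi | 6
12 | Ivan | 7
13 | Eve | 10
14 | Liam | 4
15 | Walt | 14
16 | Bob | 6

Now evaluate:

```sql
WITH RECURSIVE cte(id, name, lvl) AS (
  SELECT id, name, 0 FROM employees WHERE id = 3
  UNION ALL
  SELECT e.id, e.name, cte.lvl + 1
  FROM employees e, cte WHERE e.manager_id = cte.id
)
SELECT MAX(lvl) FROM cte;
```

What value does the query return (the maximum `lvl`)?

3

Base: id=3 (Uma) at lvl 0.
Iteration 1: rows with manager_id in {3} -> Tom (id 4, lvl 1).
Iteration 2: rows with manager_id in {4} -> Liam (id 14, lvl 2).
Iteration 3: rows with manager_id in {14} -> Walt (id 15, lvl 3).
Iteration 4: no rows with manager_id in {15}; recursion stops.
lvl values: 0, 1, 2, 3; the maximum is 3.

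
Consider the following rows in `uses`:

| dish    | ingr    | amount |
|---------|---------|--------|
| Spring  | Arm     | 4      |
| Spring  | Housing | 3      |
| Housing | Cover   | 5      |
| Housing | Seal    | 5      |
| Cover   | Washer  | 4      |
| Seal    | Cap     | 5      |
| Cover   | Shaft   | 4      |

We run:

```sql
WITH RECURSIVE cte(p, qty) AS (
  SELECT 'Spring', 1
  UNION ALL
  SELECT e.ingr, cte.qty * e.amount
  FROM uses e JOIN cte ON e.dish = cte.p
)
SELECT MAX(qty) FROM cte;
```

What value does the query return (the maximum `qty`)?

Base: (Spring, qty=1).
Iteration 1: components of {Spring} -> Arm = 1*4 = 4, Housing = 1*3 = 3.
Iteration 2: components of {Arm,Housing} -> Cover = 3*5 = 15, Seal = 3*5 = 15.
Iteration 3: components of {Cover,Seal} -> Cap = 15*5 = 75, Shaft = 15*4 = 60, Washer = 15*4 = 60.
Iteration 4: no further components; recursion stops.
qty values: 1, 4, 3, 15, 15, 75, 60, 60; the maximum is 75.

75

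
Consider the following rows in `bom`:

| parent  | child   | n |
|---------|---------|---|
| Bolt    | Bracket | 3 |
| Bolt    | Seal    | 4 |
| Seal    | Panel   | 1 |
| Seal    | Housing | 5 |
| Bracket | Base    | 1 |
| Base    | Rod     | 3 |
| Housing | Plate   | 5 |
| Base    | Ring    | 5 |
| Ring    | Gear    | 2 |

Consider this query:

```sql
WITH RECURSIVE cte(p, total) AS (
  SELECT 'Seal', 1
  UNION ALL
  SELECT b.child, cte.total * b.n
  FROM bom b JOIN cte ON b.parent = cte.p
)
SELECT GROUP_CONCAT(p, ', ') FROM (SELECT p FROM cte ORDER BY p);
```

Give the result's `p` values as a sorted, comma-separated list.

Base: (Seal, total=1).
Iteration 1: components of {Seal} -> Housing = 1*5 = 5, Panel = 1*1 = 1.
Iteration 2: components of {Housing,Panel} -> Plate = 5*5 = 25.
Iteration 3: no further components; recursion stops.

Housing, Panel, Plate, Seal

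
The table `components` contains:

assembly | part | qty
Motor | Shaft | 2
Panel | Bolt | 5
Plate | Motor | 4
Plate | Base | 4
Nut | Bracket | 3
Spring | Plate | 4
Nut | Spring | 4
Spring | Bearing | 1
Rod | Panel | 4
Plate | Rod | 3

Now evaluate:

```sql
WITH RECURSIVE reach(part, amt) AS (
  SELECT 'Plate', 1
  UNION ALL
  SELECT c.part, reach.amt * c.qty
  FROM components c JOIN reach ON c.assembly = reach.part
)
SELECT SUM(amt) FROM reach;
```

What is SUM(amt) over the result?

92

Base: (Plate, amt=1).
Iteration 1: components of {Plate} -> Base = 1*4 = 4, Motor = 1*4 = 4, Rod = 1*3 = 3.
Iteration 2: components of {Base,Motor,Rod} -> Panel = 3*4 = 12, Shaft = 4*2 = 8.
Iteration 3: components of {Panel,Shaft} -> Bolt = 12*5 = 60.
Iteration 4: no further components; recursion stops.
SUM(amt) = 1 + 3 + 4 + 4 + 12 + 8 + 60 = 92.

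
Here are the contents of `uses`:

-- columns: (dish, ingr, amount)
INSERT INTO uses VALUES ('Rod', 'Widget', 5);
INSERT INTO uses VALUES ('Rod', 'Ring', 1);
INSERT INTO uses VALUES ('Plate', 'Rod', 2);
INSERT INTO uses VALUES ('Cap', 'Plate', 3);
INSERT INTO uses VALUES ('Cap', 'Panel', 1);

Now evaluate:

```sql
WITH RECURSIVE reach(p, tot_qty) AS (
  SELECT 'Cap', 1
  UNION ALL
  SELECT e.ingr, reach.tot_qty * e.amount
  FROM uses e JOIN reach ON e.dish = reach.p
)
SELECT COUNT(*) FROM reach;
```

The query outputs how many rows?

Base: (Cap, tot_qty=1).
Iteration 1: components of {Cap} -> Panel = 1*1 = 1, Plate = 1*3 = 3.
Iteration 2: components of {Panel,Plate} -> Rod = 3*2 = 6.
Iteration 3: components of {Rod} -> Ring = 6*1 = 6, Widget = 6*5 = 30.
Iteration 4: no further components; recursion stops.
Total rows emitted: 6.

6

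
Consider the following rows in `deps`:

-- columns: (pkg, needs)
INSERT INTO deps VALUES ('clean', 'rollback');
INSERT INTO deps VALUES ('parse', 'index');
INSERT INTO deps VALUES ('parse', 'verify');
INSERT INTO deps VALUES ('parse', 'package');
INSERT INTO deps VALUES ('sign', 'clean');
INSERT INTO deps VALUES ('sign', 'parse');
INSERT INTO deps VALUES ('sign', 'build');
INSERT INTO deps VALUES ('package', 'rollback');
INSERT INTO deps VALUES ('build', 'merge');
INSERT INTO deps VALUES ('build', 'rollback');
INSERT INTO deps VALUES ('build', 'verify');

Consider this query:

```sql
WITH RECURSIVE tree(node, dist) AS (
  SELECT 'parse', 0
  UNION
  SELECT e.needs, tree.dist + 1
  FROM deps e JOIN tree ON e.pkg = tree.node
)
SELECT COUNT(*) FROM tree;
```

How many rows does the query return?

5

Base: (parse, dist=0).
Iteration 1: edges from {parse} -> (index, dist=1), (package, dist=1), (verify, dist=1).
Iteration 2: edges from {index,package,verify} -> (rollback, dist=2).
Iteration 3: no outgoing edges from {rollback}; recursion stops.
Total rows emitted: 5.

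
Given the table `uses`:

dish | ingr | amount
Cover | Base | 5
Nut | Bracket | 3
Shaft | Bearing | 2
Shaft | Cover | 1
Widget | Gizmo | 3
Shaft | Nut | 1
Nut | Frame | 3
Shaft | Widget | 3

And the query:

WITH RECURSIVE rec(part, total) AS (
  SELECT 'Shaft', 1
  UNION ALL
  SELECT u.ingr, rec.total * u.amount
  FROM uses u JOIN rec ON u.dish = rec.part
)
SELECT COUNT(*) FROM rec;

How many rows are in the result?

Base: (Shaft, total=1).
Iteration 1: components of {Shaft} -> Bearing = 1*2 = 2, Cover = 1*1 = 1, Nut = 1*1 = 1, Widget = 1*3 = 3.
Iteration 2: components of {Bearing,Cover,Nut,Widget} -> Base = 1*5 = 5, Bracket = 1*3 = 3, Frame = 1*3 = 3, Gizmo = 3*3 = 9.
Iteration 3: no further components; recursion stops.
Total rows emitted: 9.

9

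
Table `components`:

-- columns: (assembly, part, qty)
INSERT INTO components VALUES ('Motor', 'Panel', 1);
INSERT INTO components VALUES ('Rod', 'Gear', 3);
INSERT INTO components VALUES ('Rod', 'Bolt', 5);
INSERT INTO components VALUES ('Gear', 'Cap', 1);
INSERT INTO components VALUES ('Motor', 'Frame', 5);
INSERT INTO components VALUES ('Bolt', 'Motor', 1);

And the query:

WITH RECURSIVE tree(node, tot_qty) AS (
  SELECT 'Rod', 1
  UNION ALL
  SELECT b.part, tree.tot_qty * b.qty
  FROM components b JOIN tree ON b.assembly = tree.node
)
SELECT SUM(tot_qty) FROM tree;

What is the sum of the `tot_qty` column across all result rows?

47

Base: (Rod, tot_qty=1).
Iteration 1: components of {Rod} -> Bolt = 1*5 = 5, Gear = 1*3 = 3.
Iteration 2: components of {Bolt,Gear} -> Cap = 3*1 = 3, Motor = 5*1 = 5.
Iteration 3: components of {Cap,Motor} -> Frame = 5*5 = 25, Panel = 5*1 = 5.
Iteration 4: no further components; recursion stops.
SUM(tot_qty) = 1 + 5 + 3 + 5 + 3 + 5 + 25 = 47.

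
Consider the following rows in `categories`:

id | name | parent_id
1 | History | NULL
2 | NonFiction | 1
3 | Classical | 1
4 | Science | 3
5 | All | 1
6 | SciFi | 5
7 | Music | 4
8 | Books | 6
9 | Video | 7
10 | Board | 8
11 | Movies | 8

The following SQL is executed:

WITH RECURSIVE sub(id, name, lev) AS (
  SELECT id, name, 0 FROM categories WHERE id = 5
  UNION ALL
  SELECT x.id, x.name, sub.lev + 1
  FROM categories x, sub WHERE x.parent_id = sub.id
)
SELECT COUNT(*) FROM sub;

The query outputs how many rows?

5

Base: id=5 (All) at lev 0.
Iteration 1: rows with parent_id in {5} -> SciFi (id 6, lev 1).
Iteration 2: rows with parent_id in {6} -> Books (id 8, lev 2).
Iteration 3: rows with parent_id in {8} -> Board (id 10, lev 3), Movies (id 11, lev 3).
Iteration 4: no rows with parent_id in {10,11}; recursion stops.
Total rows emitted: 5.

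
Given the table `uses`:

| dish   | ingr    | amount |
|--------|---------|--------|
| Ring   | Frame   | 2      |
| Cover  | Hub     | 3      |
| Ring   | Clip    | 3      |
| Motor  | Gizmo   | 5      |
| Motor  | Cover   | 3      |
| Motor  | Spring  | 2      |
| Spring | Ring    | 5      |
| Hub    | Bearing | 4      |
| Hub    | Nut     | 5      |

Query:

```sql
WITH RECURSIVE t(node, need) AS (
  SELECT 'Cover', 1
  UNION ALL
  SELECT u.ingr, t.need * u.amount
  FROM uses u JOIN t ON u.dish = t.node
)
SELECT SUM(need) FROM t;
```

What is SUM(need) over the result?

31

Base: (Cover, need=1).
Iteration 1: components of {Cover} -> Hub = 1*3 = 3.
Iteration 2: components of {Hub} -> Bearing = 3*4 = 12, Nut = 3*5 = 15.
Iteration 3: no further components; recursion stops.
SUM(need) = 1 + 3 + 12 + 15 = 31.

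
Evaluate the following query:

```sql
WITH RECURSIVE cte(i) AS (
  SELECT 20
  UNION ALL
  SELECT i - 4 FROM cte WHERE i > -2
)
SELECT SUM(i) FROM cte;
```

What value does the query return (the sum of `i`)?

Base: i=20.
Iteration 1: 20 > -2 holds -> i = 20 - 4 = 16.
Iteration 2: 16 > -2 holds -> i = 16 - 4 = 12.
Iteration 3: 12 > -2 holds -> i = 12 - 4 = 8.
Iteration 4: 8 > -2 holds -> i = 8 - 4 = 4.
Iteration 5: 4 > -2 holds -> i = 4 - 4 = 0.
Iteration 6: 0 > -2 holds -> i = 0 - 4 = -4.
Iteration 7: -4 > -2 fails; recursion stops.
SUM(i) = 20 + 16 + 12 + 8 + 4 + 0 + -4 = 56.

56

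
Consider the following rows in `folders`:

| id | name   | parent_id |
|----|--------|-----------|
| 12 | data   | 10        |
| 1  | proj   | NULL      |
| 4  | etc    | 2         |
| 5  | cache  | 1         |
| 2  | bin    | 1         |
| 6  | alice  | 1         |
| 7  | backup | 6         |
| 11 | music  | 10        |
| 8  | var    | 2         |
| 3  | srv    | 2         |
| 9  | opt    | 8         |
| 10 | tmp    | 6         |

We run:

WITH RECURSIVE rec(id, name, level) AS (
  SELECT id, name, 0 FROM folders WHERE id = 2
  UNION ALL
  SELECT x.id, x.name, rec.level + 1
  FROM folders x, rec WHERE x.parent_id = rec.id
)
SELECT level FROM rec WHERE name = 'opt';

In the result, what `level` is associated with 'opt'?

Base: id=2 (bin) at level 0.
Iteration 1: rows with parent_id in {2} -> srv (id 3, level 1), etc (id 4, level 1), var (id 8, level 1).
Iteration 2: rows with parent_id in {3,4,8} -> opt (id 9, level 2).
Iteration 3: no rows with parent_id in {9}; recursion stops.

2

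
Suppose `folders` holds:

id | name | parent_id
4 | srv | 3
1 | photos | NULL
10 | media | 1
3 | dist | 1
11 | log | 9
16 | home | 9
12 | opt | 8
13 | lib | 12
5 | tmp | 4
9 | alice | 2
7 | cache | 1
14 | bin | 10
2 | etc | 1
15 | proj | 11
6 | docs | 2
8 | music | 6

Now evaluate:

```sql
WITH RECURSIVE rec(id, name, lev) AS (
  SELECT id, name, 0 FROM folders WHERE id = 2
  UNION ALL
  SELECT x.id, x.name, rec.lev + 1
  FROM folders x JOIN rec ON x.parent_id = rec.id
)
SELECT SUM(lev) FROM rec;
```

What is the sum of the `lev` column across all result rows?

18

Base: id=2 (etc) at lev 0.
Iteration 1: rows with parent_id in {2} -> docs (id 6, lev 1), alice (id 9, lev 1).
Iteration 2: rows with parent_id in {6,9} -> music (id 8, lev 2), log (id 11, lev 2), home (id 16, lev 2).
Iteration 3: rows with parent_id in {8,11,16} -> opt (id 12, lev 3), proj (id 15, lev 3).
Iteration 4: rows with parent_id in {12,15} -> lib (id 13, lev 4).
Iteration 5: no rows with parent_id in {13}; recursion stops.
SUM(lev) = 0 + 1 + 1 + 2 + 2 + 2 + 3 + 3 + 4 = 18.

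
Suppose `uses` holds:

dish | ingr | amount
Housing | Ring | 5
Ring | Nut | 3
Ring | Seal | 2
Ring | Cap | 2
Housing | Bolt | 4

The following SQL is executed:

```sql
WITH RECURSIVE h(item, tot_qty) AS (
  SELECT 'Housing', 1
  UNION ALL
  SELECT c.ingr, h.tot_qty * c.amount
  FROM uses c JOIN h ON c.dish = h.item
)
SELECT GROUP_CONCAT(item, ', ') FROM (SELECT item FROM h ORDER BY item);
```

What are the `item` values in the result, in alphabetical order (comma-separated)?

Bolt, Cap, Housing, Nut, Ring, Seal

Base: (Housing, tot_qty=1).
Iteration 1: components of {Housing} -> Bolt = 1*4 = 4, Ring = 1*5 = 5.
Iteration 2: components of {Bolt,Ring} -> Cap = 5*2 = 10, Nut = 5*3 = 15, Seal = 5*2 = 10.
Iteration 3: no further components; recursion stops.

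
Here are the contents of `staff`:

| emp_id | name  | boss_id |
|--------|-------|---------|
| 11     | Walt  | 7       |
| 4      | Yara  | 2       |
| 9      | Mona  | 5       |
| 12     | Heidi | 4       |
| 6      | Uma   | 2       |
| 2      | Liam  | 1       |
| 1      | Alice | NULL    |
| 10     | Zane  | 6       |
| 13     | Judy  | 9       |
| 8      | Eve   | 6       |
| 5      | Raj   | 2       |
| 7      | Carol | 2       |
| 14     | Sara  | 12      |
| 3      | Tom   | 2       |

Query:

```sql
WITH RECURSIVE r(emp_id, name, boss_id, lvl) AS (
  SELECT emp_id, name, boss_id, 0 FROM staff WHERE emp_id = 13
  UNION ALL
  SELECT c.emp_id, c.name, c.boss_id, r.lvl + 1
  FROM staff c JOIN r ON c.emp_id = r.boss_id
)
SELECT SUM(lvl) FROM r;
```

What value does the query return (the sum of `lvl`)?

Base: emp_id=13 (Judy), boss_id=9, lvl 0.
Iteration 1: join on emp_id=9 -> Mona (id 9, boss_id=5, lvl 1).
Iteration 2: join on emp_id=5 -> Raj (id 5, boss_id=2, lvl 2).
Iteration 3: join on emp_id=2 -> Liam (id 2, boss_id=1, lvl 3).
Iteration 4: join on emp_id=1 -> Alice (id 1, boss_id=NULL, lvl 4).
Iteration 5: boss_id is NULL; no match; recursion stops.
SUM(lvl) = 0 + 1 + 2 + 3 + 4 = 10.

10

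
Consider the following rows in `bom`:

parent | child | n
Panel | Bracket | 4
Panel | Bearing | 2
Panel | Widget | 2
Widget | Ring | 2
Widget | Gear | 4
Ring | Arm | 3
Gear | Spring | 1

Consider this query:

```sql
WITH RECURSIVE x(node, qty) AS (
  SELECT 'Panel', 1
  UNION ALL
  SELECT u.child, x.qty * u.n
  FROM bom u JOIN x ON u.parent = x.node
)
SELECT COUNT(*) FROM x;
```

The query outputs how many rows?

Base: (Panel, qty=1).
Iteration 1: components of {Panel} -> Bearing = 1*2 = 2, Bracket = 1*4 = 4, Widget = 1*2 = 2.
Iteration 2: components of {Bearing,Bracket,Widget} -> Gear = 2*4 = 8, Ring = 2*2 = 4.
Iteration 3: components of {Gear,Ring} -> Arm = 4*3 = 12, Spring = 8*1 = 8.
Iteration 4: no further components; recursion stops.
Total rows emitted: 8.

8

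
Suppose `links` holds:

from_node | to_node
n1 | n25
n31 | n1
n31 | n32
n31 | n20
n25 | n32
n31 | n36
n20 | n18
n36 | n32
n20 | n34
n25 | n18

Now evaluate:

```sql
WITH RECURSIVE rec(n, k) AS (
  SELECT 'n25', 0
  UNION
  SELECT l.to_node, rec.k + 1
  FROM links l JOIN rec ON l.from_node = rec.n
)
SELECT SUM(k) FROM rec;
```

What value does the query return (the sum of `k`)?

2

Base: (n25, k=0).
Iteration 1: edges from {n25} -> (n18, k=1), (n32, k=1).
Iteration 2: no outgoing edges from {n18,n32}; recursion stops.
SUM(k) = 0 + 1 + 1 = 2.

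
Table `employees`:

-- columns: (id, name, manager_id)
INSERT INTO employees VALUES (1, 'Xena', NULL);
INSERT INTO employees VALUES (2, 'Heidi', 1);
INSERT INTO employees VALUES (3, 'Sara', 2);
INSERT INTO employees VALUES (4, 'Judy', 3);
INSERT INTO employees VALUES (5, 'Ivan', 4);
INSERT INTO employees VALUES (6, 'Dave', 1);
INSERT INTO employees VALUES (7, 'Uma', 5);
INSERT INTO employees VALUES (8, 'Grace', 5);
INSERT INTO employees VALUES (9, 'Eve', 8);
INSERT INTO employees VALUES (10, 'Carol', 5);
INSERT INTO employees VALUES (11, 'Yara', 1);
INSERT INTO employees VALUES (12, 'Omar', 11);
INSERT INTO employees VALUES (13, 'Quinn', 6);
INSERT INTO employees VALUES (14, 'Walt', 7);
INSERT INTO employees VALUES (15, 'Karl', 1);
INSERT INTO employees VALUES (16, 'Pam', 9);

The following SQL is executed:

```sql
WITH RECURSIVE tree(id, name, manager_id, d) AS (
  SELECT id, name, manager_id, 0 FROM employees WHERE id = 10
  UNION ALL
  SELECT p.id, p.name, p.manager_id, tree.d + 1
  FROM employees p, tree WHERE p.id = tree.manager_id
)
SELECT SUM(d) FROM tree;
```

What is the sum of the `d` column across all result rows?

Base: id=10 (Carol), manager_id=5, d 0.
Iteration 1: join on id=5 -> Ivan (id 5, manager_id=4, d 1).
Iteration 2: join on id=4 -> Judy (id 4, manager_id=3, d 2).
Iteration 3: join on id=3 -> Sara (id 3, manager_id=2, d 3).
Iteration 4: join on id=2 -> Heidi (id 2, manager_id=1, d 4).
Iteration 5: join on id=1 -> Xena (id 1, manager_id=NULL, d 5).
Iteration 6: manager_id is NULL; no match; recursion stops.
SUM(d) = 0 + 1 + 2 + 3 + 4 + 5 = 15.

15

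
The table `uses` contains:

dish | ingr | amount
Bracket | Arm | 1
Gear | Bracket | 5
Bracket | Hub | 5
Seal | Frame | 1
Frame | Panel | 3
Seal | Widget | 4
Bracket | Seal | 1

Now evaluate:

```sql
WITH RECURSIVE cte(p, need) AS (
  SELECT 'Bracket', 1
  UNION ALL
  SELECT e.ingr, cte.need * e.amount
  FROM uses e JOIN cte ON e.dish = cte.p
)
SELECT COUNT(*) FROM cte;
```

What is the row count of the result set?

7

Base: (Bracket, need=1).
Iteration 1: components of {Bracket} -> Arm = 1*1 = 1, Hub = 1*5 = 5, Seal = 1*1 = 1.
Iteration 2: components of {Arm,Hub,Seal} -> Frame = 1*1 = 1, Widget = 1*4 = 4.
Iteration 3: components of {Frame,Widget} -> Panel = 1*3 = 3.
Iteration 4: no further components; recursion stops.
Total rows emitted: 7.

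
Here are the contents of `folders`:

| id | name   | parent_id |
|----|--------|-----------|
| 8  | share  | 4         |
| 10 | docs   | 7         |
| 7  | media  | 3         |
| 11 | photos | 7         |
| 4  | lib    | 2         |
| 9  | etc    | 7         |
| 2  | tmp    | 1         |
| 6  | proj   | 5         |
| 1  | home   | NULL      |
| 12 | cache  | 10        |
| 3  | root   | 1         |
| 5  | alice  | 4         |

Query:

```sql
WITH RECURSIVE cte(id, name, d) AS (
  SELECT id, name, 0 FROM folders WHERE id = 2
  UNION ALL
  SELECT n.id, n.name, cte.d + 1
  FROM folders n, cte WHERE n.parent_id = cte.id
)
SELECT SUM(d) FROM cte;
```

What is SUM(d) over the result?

8

Base: id=2 (tmp) at d 0.
Iteration 1: rows with parent_id in {2} -> lib (id 4, d 1).
Iteration 2: rows with parent_id in {4} -> alice (id 5, d 2), share (id 8, d 2).
Iteration 3: rows with parent_id in {5,8} -> proj (id 6, d 3).
Iteration 4: no rows with parent_id in {6}; recursion stops.
SUM(d) = 0 + 1 + 2 + 2 + 3 = 8.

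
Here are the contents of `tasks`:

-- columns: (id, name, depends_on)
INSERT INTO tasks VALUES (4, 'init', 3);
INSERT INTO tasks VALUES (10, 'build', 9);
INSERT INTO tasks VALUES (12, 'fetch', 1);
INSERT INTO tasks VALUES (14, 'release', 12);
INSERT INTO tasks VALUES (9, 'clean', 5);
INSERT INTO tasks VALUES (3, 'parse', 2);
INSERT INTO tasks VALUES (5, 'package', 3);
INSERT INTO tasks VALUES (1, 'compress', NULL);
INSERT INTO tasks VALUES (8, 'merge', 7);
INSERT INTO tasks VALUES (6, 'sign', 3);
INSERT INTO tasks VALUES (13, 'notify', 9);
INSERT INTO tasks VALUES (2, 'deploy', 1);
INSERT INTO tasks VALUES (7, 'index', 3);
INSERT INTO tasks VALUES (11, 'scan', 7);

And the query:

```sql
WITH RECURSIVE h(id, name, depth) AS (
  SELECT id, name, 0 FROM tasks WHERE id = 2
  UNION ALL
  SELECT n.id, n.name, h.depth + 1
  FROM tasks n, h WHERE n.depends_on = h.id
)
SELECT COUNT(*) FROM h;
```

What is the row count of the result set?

Base: id=2 (deploy) at depth 0.
Iteration 1: rows with depends_on in {2} -> parse (id 3, depth 1).
Iteration 2: rows with depends_on in {3} -> init (id 4, depth 2), package (id 5, depth 2), sign (id 6, depth 2), index (id 7, depth 2).
Iteration 3: rows with depends_on in {4,5,6,7} -> merge (id 8, depth 3), clean (id 9, depth 3), scan (id 11, depth 3).
Iteration 4: rows with depends_on in {8,9,11} -> build (id 10, depth 4), notify (id 13, depth 4).
Iteration 5: no rows with depends_on in {10,13}; recursion stops.
Total rows emitted: 11.

11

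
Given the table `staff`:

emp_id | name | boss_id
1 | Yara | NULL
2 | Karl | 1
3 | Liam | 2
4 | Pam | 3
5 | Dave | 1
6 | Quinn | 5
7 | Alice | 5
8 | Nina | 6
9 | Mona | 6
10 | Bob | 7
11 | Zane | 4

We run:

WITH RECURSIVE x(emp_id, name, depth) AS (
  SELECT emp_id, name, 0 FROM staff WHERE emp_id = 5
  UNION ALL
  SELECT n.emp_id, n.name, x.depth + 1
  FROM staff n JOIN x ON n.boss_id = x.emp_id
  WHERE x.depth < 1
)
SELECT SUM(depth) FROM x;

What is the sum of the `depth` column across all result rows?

2

Base: emp_id=5 (Dave) at depth 0.
Iteration 1: rows with boss_id in {5} -> Quinn (id 6, depth 1), Alice (id 7, depth 1).
Iteration 2: depth < 1 fails for all current rows; recursion stops.
SUM(depth) = 0 + 1 + 1 = 2.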